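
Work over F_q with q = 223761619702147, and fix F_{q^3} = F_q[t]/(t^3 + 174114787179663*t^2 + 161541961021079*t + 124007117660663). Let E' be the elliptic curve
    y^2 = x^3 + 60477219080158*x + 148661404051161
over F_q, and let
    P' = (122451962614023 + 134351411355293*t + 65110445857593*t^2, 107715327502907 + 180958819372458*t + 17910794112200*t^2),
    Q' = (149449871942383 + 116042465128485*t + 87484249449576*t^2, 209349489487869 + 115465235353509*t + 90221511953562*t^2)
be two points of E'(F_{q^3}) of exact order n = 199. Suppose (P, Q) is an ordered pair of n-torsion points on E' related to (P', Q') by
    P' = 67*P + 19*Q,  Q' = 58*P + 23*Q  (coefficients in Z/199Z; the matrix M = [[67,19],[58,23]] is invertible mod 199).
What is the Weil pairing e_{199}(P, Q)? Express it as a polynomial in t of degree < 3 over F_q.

e_{199} is bilinear + alternating on E[199], so e_{199}(67*P + 19*Q, 58*P + 23*Q) = e_{199}(P,Q)^(67*23-19*58).
Hence e(P,Q) = e(P',Q')^{34} where 34 = 41^{-1} mod 199.
Build f_{199,P'} and f_{199,Q'} via the 8-bit ladder of 199=11000111_2; evaluate at shifted divisors; quotient in F_{223761619702147^3}.
f_P(D_Q)/f_Q(D_P) = 63074892004582 + 110099763020686*t + 168263584306380*t^2.
Raise to 34: e(P,Q) = 51532996041539 + 113205967702487*t + 130920359449495*t^2 in mu_{199}.

51532996041539 + 113205967702487*t + 130920359449495*t^2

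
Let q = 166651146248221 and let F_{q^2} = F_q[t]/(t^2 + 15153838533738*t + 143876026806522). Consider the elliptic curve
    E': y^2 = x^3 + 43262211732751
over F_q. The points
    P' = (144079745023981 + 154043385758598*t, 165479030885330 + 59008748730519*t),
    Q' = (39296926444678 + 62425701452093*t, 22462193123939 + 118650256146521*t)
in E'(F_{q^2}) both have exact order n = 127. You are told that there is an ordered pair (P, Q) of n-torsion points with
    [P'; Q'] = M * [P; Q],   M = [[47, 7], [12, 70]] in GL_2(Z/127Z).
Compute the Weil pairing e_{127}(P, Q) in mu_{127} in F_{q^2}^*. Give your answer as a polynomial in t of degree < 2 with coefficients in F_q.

The 127-Weil pairing on E[127] over F_{166651146248221} is alternating-bilinear: e_{127}(P',Q') = e_{127}(P,Q)^det(M).
So e_{127}(P,Q) = e_{127}(P',Q')^{41}, since 31*41 = 1 mod 127.
Run Miller on y^2=x^3+43262211732751 over F_{166651146248221}: ladder 1111111 (7 bits); e = f_P(D_Q)/f_Q(D_P).
e_{127}(P',Q') = 54228342438221 + 146057143078660*t.
(54228342438221 + 146057143078660*t)^{41} mod (166651146248221,f) = 66055159188644 + 146746488263426*t.

66055159188644 + 146746488263426*t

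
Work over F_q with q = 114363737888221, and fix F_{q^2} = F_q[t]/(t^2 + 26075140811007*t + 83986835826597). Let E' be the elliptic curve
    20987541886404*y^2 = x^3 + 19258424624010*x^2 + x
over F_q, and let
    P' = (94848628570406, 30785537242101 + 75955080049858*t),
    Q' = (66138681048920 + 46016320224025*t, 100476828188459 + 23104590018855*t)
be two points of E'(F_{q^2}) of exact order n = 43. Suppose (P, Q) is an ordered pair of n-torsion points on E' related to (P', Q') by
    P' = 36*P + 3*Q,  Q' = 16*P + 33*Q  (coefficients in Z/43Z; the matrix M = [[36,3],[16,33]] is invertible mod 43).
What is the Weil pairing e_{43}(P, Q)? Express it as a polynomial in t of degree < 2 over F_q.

50131930588651 + 74375228624077*t

e_{43}(aP+bQ,cP+dQ) = e_{43}(P,Q)^(ad-bc); with (a,b,c,d)=(36,3,16,33) this gives the det-43 law.
det M = 36*33 - 3*16 = 1140 = 22 (mod 43); 22^{-1} = 2 (mod 43).
Montgomery->Weierstrass: x_W = 50635940745159*x+101036645138101, y_W=50635940745159*y on F_{114363737888221}; lands on y^2=x^3+65581968993539*x+73410963021276.
Miller loop for e_{43} over F_{114363737888221^2}: bits of 43 = 101011; 5 double steps + 3 add steps, l/v at each.
The quotient is 111143467943936 + 92002952917033*t.
Thus e_{43}(P,Q) = 50131930588651 + 74375228624077*t.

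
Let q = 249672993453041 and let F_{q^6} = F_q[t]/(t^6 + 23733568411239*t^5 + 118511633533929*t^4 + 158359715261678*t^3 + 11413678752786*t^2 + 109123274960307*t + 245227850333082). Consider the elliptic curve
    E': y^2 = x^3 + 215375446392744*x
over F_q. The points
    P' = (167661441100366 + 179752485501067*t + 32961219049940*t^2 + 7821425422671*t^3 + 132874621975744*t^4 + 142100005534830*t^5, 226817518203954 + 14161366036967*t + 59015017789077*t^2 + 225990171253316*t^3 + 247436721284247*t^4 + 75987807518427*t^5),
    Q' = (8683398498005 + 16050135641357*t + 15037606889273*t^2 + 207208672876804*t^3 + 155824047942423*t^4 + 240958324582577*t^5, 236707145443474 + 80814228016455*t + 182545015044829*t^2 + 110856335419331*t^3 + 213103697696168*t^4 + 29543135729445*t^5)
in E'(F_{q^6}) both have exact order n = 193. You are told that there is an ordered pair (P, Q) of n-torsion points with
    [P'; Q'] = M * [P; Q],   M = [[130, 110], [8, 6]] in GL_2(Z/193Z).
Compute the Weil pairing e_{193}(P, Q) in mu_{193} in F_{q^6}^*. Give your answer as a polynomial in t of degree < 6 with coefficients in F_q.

e_{193}(aP+bQ,cP+dQ) = e_{193}(P,Q)^(ad-bc); with (a,b,c,d)=(130,110,8,6) this gives the det-193 law.
det(M) mod 193 = 93; its inverse in (Z/193)^* is 110 (check: 93*110 mod 193 = 1).
Double-and-add over 11000001: 8-1 doublings, 3-1 additions; each step l_{T,T}/v_{2T} or l_{T,P'}/v at Q'+S for random S.
f_P(D_Q)/f_Q(D_P) = 89135171355252 + 67257849773402*t + 157485543613917*t^2 + 71541468711019*t^3 + 202994547458018*t^4 + 240147134362214*t^5.
e_{193}(P,Q) = (89135171355252 + 67257849773402*t + 157485543613917*t^2 + 71541468711019*t^3 + 202994547458018*t^4 + 240147134362214*t^5)^{110} = 153638679025173 + 77106735656712*t + 2024841565293*t^2 + 164500038463753*t^3 + 72412681280884*t^4 + 241627064713284*t^5.

153638679025173 + 77106735656712*t + 2024841565293*t^2 + 164500038463753*t^3 + 72412681280884*t^4 + 241627064713284*t^5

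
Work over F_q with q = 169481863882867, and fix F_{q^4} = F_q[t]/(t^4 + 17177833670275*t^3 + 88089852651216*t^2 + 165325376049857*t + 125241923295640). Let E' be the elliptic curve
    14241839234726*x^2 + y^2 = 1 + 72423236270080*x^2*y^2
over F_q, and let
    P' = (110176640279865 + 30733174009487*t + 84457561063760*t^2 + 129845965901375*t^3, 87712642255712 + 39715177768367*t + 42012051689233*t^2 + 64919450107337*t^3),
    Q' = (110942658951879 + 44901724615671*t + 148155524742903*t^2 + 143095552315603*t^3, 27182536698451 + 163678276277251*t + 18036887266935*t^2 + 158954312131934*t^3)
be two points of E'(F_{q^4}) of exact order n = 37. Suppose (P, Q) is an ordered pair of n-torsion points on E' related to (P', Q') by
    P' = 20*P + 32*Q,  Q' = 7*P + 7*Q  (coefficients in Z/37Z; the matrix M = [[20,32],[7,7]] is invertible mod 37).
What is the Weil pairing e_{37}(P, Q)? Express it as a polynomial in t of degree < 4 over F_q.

Alternating bilinearity on E[37] (values in mu_{37} in F_{169481863882867^4}) gives e(P',Q') = e(P,Q)^det(M).
So e_{37}(P,Q) = e_{37}(P',Q')^{11}, since 27*11 = 1 mod 37.
Edwards->Montgomery: u=(1+y)/(1-y), v=u/x -> 156895935168046v^2=u^3+162205441661924u^2+u; then x_W=70195582682595u+14444179250801: y^2=x^3+19833782105866*x+1653323934130.
Run Miller on y^2=x^3+19833782105866*x+1653323934130 over F_{169481863882867}: ladder 100101 (6 bits); e = f_P(D_Q)/f_Q(D_P).
f_P(D_Q)/f_Q(D_P) = 54094240201978 + 67405153238785*t + 169008767335891*t^2 + 41101267410095*t^3.
Hence e(P,Q) = 150175933693436 + 47558215658164*t + 157780450536676*t^2 + 137011167391420*t^3 in F_{169481863882867^4}^*.

150175933693436 + 47558215658164*t + 157780450536676*t^2 + 137011167391420*t^3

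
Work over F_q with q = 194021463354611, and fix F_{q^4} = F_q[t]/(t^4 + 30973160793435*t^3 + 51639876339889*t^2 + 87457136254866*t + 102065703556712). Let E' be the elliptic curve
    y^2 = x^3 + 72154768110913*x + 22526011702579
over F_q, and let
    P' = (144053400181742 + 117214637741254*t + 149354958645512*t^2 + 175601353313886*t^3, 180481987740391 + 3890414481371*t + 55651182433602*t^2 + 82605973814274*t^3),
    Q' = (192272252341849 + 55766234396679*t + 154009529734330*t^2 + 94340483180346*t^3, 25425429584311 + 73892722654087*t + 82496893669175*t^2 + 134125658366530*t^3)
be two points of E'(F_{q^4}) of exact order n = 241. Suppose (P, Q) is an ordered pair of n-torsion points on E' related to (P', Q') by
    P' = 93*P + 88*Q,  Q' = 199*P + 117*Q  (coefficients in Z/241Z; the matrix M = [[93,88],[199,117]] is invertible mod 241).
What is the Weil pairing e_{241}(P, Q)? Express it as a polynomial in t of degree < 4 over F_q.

Under M = [[93,88],[199,117]] in GL_2(Z/241), e_{241}(P',Q') = e_{241}(P,Q)^(93*117-88*199 mod 241).
det(M) mod 241 = 117; its inverse in (Z/241)^* is 103 (check: 117*103 mod 241 = 1).
n = 241 = (11110001)_2 (8 bits, wt 5); accumulate f_{241,P'}(Q'+S)/f_{241,P'}(S) along the 7-step ladder.
e_{241}(P',Q') = 187230962142796 + 119430486051940*t + 23127459726835*t^2 + 3042368212863*t^3.
(187230962142796 + 119430486051940*t + 23127459726835*t^2 + 3042368212863*t^3)^{103} mod (194021463354611,f) = 131546179756470 + 149063584888828*t + 51867728921292*t^2 + 34355327317616*t^3.

131546179756470 + 149063584888828*t + 51867728921292*t^2 + 34355327317616*t^3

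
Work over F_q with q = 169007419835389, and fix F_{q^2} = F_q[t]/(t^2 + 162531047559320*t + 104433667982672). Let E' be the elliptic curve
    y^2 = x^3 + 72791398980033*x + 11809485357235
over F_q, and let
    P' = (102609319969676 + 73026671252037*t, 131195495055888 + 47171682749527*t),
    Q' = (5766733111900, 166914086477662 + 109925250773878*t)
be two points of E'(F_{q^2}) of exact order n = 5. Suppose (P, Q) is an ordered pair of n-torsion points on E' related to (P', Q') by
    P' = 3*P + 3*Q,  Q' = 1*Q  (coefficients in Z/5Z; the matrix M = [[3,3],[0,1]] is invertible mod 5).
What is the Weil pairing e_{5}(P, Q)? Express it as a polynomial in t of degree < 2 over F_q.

Since e_{5}(P,P)=e_{5}(Q,Q)=1 and e_{5}(Q,P)=e_{5}(P,Q)^{-1}, expanding e_{5}(3*P + 3*Q,1*Q) leaves e(P,Q)^det(M).
det M = 3*1 - 3*0 = 3 = 3 (mod 5); 3^{-1} = 2 (mod 5).
Double-and-add over 101: 3-1 doublings, 2-1 additions; each step l_{T,T}/v_{2T} or l_{T,P'}/v at Q'+S for random S.
Miller gives e_{5}(P',Q') = 66930239217910 + 157414113456593*t in F_{169007419835389^2}.
Hence e(P,Q) = 43030385032999 + 92911029302149*t in F_{169007419835389^2}^*.

43030385032999 + 92911029302149*t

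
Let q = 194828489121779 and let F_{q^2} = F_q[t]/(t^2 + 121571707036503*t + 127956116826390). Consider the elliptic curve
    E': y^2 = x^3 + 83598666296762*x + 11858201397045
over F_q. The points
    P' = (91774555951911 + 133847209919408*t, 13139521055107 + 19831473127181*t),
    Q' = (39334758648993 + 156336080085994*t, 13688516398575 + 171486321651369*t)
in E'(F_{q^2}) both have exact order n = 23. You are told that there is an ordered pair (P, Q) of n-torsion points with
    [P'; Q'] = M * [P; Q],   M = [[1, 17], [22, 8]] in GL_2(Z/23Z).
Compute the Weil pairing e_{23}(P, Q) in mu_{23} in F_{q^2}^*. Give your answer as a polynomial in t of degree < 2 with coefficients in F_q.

127757381041090 + 191542447980794*t

Since e_{23}(P,P)=e_{23}(Q,Q)=1 and e_{23}(Q,P)=e_{23}(P,Q)^{-1}, expanding e_{23}(1*P + 17*Q,22*P + 8*Q) leaves e(P,Q)^det(M).
So e_{23}(P,Q) = e_{23}(P',Q')^{12}, since 2*12 = 1 mod 23.
5-bit Miller (10111) on E'/F_{194828489121779} with a'=83598666296762, b'=11858201397045: accumulate tangent/chord ratios at Q'+S and P'+S'.
f_P(D_Q)/f_Q(D_P) = 9671108401952 + 182152692725391*t.
Thus e_{23}(P,Q) = 127757381041090 + 191542447980794*t.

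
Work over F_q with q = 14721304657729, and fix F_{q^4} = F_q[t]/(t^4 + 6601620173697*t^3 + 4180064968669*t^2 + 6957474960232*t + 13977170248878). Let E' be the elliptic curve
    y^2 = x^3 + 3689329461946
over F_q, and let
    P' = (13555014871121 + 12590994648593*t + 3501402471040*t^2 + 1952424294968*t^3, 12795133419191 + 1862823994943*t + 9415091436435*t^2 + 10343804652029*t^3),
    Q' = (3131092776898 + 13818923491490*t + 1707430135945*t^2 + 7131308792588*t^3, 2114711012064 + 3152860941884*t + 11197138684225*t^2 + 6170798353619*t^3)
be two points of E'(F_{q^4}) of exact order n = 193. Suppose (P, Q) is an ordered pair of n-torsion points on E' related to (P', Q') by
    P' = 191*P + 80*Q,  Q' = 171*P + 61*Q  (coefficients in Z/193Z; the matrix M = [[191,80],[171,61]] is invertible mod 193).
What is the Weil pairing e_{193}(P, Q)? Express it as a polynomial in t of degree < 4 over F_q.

10619529922427 + 8587505861939*t + 11646445424975*t^2 + 12490597523533*t^3

Since e_{193}(P,P)=e_{193}(Q,Q)=1 and e_{193}(Q,P)=e_{193}(P,Q)^{-1}, expanding e_{193}(191*P + 80*Q,171*P + 61*Q) leaves e(P,Q)^det(M).
191*61 - 80*171 = -2029; reduced mod 193: det = 94, inverse 154.
Build f_{193,P'} and f_{193,Q'} via the 8-bit ladder of 193=11000001_2; evaluate at shifted divisors; quotient in F_{14721304657729^4}.
Result: e(P',Q') = 8374087317972 + 5603614709134*t + 6170113207837*t^2 + 3880484713122*t^3.
(8374087317972 + 5603614709134*t + 6170113207837*t^2 + 3880484713122*t^3)^{154} mod (14721304657729,f) = 10619529922427 + 8587505861939*t + 11646445424975*t^2 + 12490597523533*t^3.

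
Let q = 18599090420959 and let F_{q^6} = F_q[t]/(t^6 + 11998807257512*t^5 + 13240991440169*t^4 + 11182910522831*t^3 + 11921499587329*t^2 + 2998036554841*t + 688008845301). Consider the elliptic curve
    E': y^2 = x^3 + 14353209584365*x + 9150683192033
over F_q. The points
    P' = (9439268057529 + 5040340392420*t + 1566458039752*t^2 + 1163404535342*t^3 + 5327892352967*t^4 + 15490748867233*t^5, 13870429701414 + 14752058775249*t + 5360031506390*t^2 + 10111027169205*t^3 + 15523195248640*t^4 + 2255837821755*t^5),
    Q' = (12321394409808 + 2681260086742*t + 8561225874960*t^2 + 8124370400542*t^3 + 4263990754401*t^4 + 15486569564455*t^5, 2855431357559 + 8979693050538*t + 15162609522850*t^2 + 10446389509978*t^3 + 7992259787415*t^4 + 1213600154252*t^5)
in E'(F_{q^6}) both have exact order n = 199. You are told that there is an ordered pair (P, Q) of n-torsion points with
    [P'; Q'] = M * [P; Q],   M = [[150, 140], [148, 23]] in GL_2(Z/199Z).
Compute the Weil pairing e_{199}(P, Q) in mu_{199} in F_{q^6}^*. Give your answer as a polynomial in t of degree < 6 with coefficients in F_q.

e_{199}(aP+bQ,cP+dQ) = e_{199}(P,Q)^(ad-bc); with (a,b,c,d)=(150,140,148,23) this gives the det-199 law.
Inverting 43 mod 199: 162. Thus e_{199}(P,Q) = e(P',Q')^{162}.
Double-and-add over 11000111: 8-1 doublings, 5-1 additions; each step l_{T,T}/v_{2T} or l_{T,P'}/v at Q'+S for random S.
The quotient is 1259767138364 + 8347135993489*t + 8256021222346*t^2 + 12921606874033*t^3 + 4580061784713*t^4 + 2554228666237*t^5.
Hence e(P,Q) = 8952773918758 + 4324003985858*t + 10616703109445*t^2 + 17566875654029*t^3 + 6502269534463*t^4 + 14292090021213*t^5 in F_{18599090420959^6}^*.

8952773918758 + 4324003985858*t + 10616703109445*t^2 + 17566875654029*t^3 + 6502269534463*t^4 + 14292090021213*t^5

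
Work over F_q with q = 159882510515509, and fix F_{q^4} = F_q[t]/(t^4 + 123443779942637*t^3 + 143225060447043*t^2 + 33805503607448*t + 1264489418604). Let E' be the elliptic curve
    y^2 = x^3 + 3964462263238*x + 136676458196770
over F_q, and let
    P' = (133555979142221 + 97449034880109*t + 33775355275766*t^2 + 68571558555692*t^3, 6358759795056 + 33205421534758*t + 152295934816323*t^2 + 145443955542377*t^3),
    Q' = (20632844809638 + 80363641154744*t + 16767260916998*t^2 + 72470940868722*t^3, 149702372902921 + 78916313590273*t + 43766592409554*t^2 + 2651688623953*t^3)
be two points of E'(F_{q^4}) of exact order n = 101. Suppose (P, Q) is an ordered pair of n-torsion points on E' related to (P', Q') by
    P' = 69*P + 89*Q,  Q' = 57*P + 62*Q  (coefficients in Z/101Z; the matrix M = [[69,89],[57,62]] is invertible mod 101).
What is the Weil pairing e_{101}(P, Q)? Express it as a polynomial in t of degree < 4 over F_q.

Under M = [[69,89],[57,62]] in GL_2(Z/101), e_{101}(P',Q') = e_{101}(P,Q)^(69*62-89*57 mod 101).
Hence e(P,Q) = e(P',Q')^{70} where 70 = 13^{-1} mod 101.
Double-and-add over 1100101: 7-1 doublings, 4-1 additions; each step l_{T,T}/v_{2T} or l_{T,P'}/v at Q'+S for random S.
e_{101}(P',Q') = 119629619878627 + 47557835436259*t + 14590274466831*t^2 + 88670640037769*t^3.
e_{101}(P,Q) = (119629619878627 + 47557835436259*t + 14590274466831*t^2 + 88670640037769*t^3)^{70} = 55419532207854 + 102812852444285*t + 86295135839982*t^2 + 96559422894584*t^3.

55419532207854 + 102812852444285*t + 86295135839982*t^2 + 96559422894584*t^3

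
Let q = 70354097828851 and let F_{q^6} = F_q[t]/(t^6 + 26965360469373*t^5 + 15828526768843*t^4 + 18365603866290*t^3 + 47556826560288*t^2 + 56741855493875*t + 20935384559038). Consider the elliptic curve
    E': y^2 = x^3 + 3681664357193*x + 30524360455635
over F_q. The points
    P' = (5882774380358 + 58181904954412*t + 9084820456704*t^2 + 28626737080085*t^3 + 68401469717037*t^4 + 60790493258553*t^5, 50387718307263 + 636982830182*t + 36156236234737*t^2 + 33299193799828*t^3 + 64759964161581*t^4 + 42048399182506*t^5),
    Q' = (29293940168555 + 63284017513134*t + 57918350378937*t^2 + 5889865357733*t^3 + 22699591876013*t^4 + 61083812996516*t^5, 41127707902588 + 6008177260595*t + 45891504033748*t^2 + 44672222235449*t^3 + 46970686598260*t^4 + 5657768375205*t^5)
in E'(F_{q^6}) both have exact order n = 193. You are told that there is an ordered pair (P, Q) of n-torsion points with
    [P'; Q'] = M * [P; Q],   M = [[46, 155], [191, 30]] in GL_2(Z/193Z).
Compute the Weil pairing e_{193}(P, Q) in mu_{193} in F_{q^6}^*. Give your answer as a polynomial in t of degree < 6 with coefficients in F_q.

Under M = [[46,155],[191,30]] in GL_2(Z/193), e_{193}(P',Q') = e_{193}(P,Q)^(46*30-155*191 mod 193).
46*30 - 155*191 = -28225; reduced mod 193: det = 146, inverse 78.
n = 193 = (11000001)_2 (8 bits, wt 3); accumulate f_{193,P'}(Q'+S)/f_{193,P'}(S) along the 7-step ladder.
The quotient is 13602608762837 + 70006548382796*t + 30856243021100*t^2 + 9819470459865*t^3 + 62689280408009*t^4 + 27337280397979*t^5.
Raise to 78: e(P,Q) = 20607842412203 + 37347880921626*t + 25901516991310*t^2 + 70015551175455*t^3 + 54413178844032*t^4 + 39057665817310*t^5 in mu_{193}.

20607842412203 + 37347880921626*t + 25901516991310*t^2 + 70015551175455*t^3 + 54413178844032*t^4 + 39057665817310*t^5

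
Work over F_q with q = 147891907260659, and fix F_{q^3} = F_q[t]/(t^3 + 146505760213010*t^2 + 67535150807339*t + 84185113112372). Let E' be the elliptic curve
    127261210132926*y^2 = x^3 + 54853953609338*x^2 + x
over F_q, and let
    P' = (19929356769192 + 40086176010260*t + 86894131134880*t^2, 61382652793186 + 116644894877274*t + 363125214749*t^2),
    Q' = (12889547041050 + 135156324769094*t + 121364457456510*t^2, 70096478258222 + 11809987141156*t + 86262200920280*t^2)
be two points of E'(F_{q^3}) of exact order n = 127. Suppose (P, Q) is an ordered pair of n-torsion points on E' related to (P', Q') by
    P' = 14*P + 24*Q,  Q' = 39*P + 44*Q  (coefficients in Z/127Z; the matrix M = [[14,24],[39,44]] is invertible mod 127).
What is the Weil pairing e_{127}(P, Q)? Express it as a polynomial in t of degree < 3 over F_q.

97947208258945 + 16089796298586*t + 108830069707514*t^2

The 127-Weil pairing on E[127] over F_{147891907260659} is alternating-bilinear: e_{127}(P',Q') = e_{127}(P,Q)^det(M).
So e_{127}(P,Q) = e_{127}(P',Q')^{25}, since 61*25 = 1 mod 127.
Montgomery->Weierstrass: x_W = 25330611844992*x+54594203210711, y_W=25330611844992*y on F_{147891907260659}; lands on y^2=x^3+135097435644150*x+129757359376756.
7-bit Miller (1111111) on E'/F_{147891907260659} with a'=135097435644150, b'=129757359376756: accumulate tangent/chord ratios at Q'+S and P'+S'.
Result: e(P',Q') = 77950683604428 + 2555130281414*t + 45279590799767*t^2.
(77950683604428 + 2555130281414*t + 45279590799767*t^2)^{25} mod (147891907260659,f) = 97947208258945 + 16089796298586*t + 108830069707514*t^2.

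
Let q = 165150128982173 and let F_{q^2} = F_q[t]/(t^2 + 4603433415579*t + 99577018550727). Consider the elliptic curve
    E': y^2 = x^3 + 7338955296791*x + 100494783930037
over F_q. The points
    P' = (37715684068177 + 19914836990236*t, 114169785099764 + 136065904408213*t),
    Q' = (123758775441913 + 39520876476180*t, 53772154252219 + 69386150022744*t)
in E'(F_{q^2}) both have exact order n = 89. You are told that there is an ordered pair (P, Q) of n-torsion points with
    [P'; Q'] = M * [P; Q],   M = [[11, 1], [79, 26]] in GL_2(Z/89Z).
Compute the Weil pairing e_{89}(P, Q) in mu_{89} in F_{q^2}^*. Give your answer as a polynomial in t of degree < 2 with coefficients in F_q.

128211491691863 + 32759360411625*t

Under M = [[11,1],[79,26]] in GL_2(Z/89), e_{89}(P',Q') = e_{89}(P,Q)^(11*26-1*79 mod 89).
det(M) mod 89 = 29; its inverse in (Z/89)^* is 43 (check: 29*43 mod 89 = 1).
Miller loop for e_{89} over F_{165150128982173^2}: bits of 89 = 1011001; 6 double steps + 3 add steps, l/v at each.
Result: e(P',Q') = 125191665600393 + 92628247484493*t.
(125191665600393 + 92628247484493*t)^{43} mod (165150128982173,f) = 128211491691863 + 32759360411625*t.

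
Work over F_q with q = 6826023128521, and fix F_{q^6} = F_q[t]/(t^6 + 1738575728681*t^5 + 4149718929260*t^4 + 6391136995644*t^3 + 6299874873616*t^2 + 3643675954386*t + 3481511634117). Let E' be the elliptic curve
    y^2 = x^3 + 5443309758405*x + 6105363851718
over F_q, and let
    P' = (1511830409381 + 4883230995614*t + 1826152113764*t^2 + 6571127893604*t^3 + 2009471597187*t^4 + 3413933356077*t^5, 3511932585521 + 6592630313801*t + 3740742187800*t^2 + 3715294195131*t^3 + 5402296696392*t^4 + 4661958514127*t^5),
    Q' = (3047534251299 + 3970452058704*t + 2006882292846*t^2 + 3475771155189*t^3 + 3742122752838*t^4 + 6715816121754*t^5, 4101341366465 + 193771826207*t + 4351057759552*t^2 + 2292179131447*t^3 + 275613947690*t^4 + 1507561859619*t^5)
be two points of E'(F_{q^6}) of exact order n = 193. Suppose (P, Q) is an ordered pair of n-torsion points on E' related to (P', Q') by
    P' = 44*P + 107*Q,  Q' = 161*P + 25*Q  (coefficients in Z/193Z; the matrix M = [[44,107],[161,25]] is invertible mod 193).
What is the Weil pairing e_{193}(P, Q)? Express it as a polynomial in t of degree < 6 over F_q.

Under M = [[44,107],[161,25]] in GL_2(Z/193), e_{193}(P',Q') = e_{193}(P,Q)^(44*25-107*161 mod 193).
Hence e(P,Q) = e(P',Q')^{109} where 109 = 85^{-1} mod 193.
Miller loop for e_{193} over F_{6826023128521^6}: bits of 193 = 11000001; 7 double steps + 2 add steps, l/v at each.
So e_{193}(P',Q') = 2908437435270 + 499207394023*t + 4905169280907*t^2 + 2524749363680*t^3 + 4337696549689*t^4 + 6181093153318*t^5.
Raise to 109: e(P,Q) = 5190159762116 + 6607470913044*t + 3754914115088*t^2 + 4734870414405*t^3 + 6578609132250*t^4 + 3860622809996*t^5 in mu_{193}.

5190159762116 + 6607470913044*t + 3754914115088*t^2 + 4734870414405*t^3 + 6578609132250*t^4 + 3860622809996*t^5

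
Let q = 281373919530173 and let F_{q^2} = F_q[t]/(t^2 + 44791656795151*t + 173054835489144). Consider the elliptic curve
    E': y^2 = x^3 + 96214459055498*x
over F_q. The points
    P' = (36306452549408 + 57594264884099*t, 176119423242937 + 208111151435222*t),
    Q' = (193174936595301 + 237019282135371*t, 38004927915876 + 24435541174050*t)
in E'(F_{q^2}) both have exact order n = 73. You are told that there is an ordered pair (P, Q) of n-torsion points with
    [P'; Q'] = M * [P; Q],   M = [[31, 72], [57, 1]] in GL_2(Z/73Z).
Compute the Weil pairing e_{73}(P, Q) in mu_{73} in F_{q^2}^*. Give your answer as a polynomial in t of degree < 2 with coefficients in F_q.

145265758968611 + 281131792503759*t

Alternating bilinearity on E[73] (values in mu_{73} in F_{281373919530173^2}) gives e(P',Q') = e(P,Q)^det(M).
det(M) mod 73 = 15; its inverse in (Z/73)^* is 39 (check: 15*39 mod 73 = 1).
n = 73 = (1001001)_2 (7 bits, wt 3); accumulate f_{73,P'}(Q'+S)/f_{73,P'}(S) along the 6-step ladder.
Miller gives e_{73}(P',Q') = 252598276093439 + 256670857041858*t in F_{281373919530173^2}.
Raise to 39: e(P,Q) = 145265758968611 + 281131792503759*t in mu_{73}.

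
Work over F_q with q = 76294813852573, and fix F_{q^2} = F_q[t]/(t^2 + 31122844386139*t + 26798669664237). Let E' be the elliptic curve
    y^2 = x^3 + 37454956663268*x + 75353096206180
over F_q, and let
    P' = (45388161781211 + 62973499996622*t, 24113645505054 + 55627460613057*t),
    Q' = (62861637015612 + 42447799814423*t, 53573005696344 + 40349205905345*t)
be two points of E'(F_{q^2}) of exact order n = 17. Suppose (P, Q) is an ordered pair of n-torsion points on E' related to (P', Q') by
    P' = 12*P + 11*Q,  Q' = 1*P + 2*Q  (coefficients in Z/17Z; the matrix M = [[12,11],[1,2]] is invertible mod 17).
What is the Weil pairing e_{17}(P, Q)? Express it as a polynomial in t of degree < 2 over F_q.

e_{17} is bilinear + alternating on E[17], so e_{17}(12*P + 11*Q, 1*P + 2*Q) = e_{17}(P,Q)^(12*2-11*1).
Hence e(P,Q) = e(P',Q')^{4} where 4 = 13^{-1} mod 17.
Miller loop for e_{17} over F_{76294813852573^2}: bits of 17 = 10001; 4 double steps + 1 add steps, l/v at each.
Miller gives e_{17}(P',Q') = 26337042572734 + 34399235891647*t in F_{76294813852573^2}.
Raise to 4: e(P,Q) = 21370989658593 + 25707470218002*t in mu_{17}.

21370989658593 + 25707470218002*t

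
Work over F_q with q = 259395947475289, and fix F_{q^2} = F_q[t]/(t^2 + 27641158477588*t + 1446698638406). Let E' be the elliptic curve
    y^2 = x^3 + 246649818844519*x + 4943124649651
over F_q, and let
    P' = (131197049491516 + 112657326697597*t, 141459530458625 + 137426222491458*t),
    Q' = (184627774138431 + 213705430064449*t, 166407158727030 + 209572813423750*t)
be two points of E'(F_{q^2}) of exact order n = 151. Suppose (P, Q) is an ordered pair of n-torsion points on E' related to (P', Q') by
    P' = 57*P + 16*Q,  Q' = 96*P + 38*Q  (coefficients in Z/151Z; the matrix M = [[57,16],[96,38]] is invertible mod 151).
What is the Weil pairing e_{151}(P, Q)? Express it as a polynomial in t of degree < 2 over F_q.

121241170242154 + 23619397614960*t

Alternating bilinearity on E[151] (values in mu_{151} in F_{259395947475289^2}) gives e(P',Q') = e(P,Q)^det(M).
So e_{151}(P,Q) = e_{151}(P',Q')^{122}, since 26*122 = 1 mod 151.
Double-and-add over 10010111: 8-1 doublings, 5-1 additions; each step l_{T,T}/v_{2T} or l_{T,P'}/v at Q'+S for random S.
e_{151}(P',Q') = 76888720531277 + 174862168856760*t.
Hence e(P,Q) = 121241170242154 + 23619397614960*t in F_{259395947475289^2}^*.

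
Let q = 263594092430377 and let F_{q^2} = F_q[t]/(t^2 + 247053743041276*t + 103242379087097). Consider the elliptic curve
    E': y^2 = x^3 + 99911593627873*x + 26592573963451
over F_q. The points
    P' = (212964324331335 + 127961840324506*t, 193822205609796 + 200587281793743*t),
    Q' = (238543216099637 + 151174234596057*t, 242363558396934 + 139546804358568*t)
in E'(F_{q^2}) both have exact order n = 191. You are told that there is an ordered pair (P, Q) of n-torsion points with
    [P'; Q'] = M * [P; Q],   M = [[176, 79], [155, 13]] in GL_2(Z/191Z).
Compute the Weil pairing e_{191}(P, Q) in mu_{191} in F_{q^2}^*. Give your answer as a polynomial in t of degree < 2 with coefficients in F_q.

Since e_{191}(P,P)=e_{191}(Q,Q)=1 and e_{191}(Q,P)=e_{191}(P,Q)^{-1}, expanding e_{191}(176*P + 79*Q,155*P + 13*Q) leaves e(P,Q)^det(M).
det(M) mod 191 = 166; its inverse in (Z/191)^* is 84 (check: 166*84 mod 191 = 1).
Miller loop for e_{191} over F_{263594092430377^2}: bits of 191 = 10111111; 7 double steps + 6 add steps, l/v at each.
f_P(D_Q)/f_Q(D_P) = 164871902999944 + 206545495079816*t.
Thus e_{191}(P,Q) = 47340663836858 + 12346881879291*t.

47340663836858 + 12346881879291*t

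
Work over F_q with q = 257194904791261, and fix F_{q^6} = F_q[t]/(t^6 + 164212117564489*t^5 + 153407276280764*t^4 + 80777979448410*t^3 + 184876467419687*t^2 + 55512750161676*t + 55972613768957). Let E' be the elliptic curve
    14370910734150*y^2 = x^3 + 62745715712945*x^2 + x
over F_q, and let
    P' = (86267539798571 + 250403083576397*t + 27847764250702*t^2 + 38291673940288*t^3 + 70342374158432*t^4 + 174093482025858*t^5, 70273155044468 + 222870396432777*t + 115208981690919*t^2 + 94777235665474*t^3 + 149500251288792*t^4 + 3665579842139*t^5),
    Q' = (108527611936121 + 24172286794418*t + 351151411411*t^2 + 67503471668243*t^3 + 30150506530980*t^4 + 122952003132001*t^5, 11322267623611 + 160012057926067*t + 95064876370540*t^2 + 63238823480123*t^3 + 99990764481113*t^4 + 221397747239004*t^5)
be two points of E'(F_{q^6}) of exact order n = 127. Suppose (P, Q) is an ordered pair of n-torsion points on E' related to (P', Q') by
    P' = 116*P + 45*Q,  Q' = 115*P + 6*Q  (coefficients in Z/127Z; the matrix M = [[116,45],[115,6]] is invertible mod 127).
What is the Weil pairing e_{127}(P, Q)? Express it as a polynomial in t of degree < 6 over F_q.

238170465687894 + 174808621675323*t + 174873846003343*t^2 + 185020701308209*t^3 + 248528073380833*t^4 + 102156428991039*t^5

e_{127}(aP+bQ,cP+dQ) = e_{127}(P,Q)^(ad-bc); with (a,b,c,d)=(116,45,115,6) this gives the det-127 law.
So e_{127}(P,Q) = e_{127}(P',Q')^{56}, since 93*56 = 1 mod 127.
(x,y)|->(105444036434291x+1769113156807,105444036434291y) sends E' to y^2=x^3+111893287056431*x+100038100062509.
Miller loop for e_{127} over F_{257194904791261^6}: bits of 127 = 1111111; 6 double steps + 6 add steps, l/v at each.
So e_{127}(P',Q') = 232368862638307 + 150305229074536*t + 75392032197460*t^2 + 193587303282316*t^3 + 119069444082468*t^4 + 93352877932004*t^5.
(232368862638307 + 150305229074536*t + 75392032197460*t^2 + 193587303282316*t^3 + 119069444082468*t^4 + 93352877932004*t^5)^{56} mod (257194904791261,f) = 238170465687894 + 174808621675323*t + 174873846003343*t^2 + 185020701308209*t^3 + 248528073380833*t^4 + 102156428991039*t^5.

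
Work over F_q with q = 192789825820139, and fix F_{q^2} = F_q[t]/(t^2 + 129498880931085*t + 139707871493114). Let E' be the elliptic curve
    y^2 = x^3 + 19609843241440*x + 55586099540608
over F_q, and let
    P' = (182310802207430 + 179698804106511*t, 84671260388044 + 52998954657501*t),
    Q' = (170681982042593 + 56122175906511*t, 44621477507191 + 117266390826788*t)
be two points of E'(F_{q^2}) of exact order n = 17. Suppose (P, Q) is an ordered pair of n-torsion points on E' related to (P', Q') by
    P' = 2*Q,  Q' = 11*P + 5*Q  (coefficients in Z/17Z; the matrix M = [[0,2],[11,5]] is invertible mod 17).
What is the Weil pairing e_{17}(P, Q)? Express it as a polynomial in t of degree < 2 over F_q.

Since e_{17}(P,P)=e_{17}(Q,Q)=1 and e_{17}(Q,P)=e_{17}(P,Q)^{-1}, expanding e_{17}(2*Q,11*P + 5*Q) leaves e(P,Q)^det(M).
0*5 - 2*11 = -22; reduced mod 17: det = 12, inverse 10.
n = 17 = (10001)_2 (5 bits, wt 2); accumulate f_{17,P'}(Q'+S)/f_{17,P'}(S) along the 4-step ladder.
The quotient is 72747342044362 + 15241379329582*t.
Finally e_{17}(P,Q) = 16196960123355 + 117236518662575*t.

16196960123355 + 117236518662575*t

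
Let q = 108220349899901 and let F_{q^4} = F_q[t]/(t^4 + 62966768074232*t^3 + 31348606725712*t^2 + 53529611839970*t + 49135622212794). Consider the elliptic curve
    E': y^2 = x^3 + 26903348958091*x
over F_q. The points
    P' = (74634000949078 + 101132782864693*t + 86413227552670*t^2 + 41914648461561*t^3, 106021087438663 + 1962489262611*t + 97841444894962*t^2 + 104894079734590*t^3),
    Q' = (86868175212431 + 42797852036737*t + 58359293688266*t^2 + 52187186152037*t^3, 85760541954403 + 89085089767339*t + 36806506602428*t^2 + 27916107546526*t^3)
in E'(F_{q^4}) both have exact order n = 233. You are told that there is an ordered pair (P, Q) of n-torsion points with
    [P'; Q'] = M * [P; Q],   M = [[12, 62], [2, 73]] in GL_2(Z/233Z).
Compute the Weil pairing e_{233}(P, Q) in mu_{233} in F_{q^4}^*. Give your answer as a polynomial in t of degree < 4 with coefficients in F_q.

71543729477305 + 597156476705*t + 80005546197418*t^2 + 33367450135384*t^3

The 233-Weil pairing on E[233] over F_{108220349899901} is alternating-bilinear: e_{233}(P',Q') = e_{233}(P,Q)^det(M).
So e_{233}(P,Q) = e_{233}(P',Q')^{22}, since 53*22 = 1 mod 233.
n = 233 = (11101001)_2 (8 bits, wt 5); accumulate f_{233,P'}(Q'+S)/f_{233,P'}(S) along the 7-step ladder.
Miller gives e_{233}(P',Q') = 100695846355242 + 18430322947955*t + 53400571558137*t^2 + 52649326618159*t^3 in F_{108220349899901^4}.
Raise to 22: e(P,Q) = 71543729477305 + 597156476705*t + 80005546197418*t^2 + 33367450135384*t^3 in mu_{233}.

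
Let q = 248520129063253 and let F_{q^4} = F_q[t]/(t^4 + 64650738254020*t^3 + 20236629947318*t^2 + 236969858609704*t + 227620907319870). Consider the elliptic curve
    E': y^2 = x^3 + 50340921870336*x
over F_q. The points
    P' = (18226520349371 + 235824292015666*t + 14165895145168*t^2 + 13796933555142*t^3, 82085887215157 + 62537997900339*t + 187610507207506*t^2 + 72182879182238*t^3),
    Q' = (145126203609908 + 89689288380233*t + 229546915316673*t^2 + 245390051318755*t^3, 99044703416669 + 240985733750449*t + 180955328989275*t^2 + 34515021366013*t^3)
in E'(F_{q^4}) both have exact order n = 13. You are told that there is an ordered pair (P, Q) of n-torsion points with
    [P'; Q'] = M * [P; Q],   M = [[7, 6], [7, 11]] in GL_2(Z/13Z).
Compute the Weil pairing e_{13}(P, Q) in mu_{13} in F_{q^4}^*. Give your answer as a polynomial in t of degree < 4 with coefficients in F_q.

e_{13} is bilinear + alternating on E[13], so e_{13}(7*P + 6*Q, 7*P + 11*Q) = e_{13}(P,Q)^(7*11-6*7).
det(M) mod 13 = 9; its inverse in (Z/13)^* is 3 (check: 9*3 mod 13 = 1).
Miller loop for e_{13} over F_{248520129063253^4}: bits of 13 = 1101; 3 double steps + 2 add steps, l/v at each.
f_P(D_Q)/f_Q(D_P) = 38817263117145 + 47856352072360*t + 32464244087362*t^2 + 149054781785777*t^3.
Thus e_{13}(P,Q) = 60610677434088 + 5775694389130*t + 118203093297709*t^2 + 29842811609949*t^3.

60610677434088 + 5775694389130*t + 118203093297709*t^2 + 29842811609949*t^3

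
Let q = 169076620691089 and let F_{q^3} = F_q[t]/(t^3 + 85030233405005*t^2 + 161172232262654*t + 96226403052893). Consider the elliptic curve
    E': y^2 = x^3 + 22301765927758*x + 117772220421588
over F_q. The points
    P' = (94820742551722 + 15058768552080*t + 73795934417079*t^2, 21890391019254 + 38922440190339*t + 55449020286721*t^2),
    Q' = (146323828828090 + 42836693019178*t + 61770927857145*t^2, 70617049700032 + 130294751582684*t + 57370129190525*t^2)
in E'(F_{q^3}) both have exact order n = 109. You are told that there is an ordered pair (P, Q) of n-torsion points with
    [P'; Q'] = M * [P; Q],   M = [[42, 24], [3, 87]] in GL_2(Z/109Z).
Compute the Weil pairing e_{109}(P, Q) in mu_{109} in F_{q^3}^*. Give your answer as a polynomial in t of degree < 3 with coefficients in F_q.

e_{109}(aP+bQ,cP+dQ) = e_{109}(P,Q)^(ad-bc); with (a,b,c,d)=(42,24,3,87) this gives the det-109 law.
det M = 42*87 - 24*3 = 3582 = 94 (mod 109); 94^{-1} = 29 (mod 109).
n = 109 = (1101101)_2 (7 bits, wt 5); accumulate f_{109,P'}(Q'+S)/f_{109,P'}(S) along the 6-step ladder.
Miller gives e_{109}(P',Q') = 6187504270433 + 87368822166845*t + 3445168289186*t^2 in F_{169076620691089^3}.
Finally e_{109}(P,Q) = 131194228538431 + 107807027085813*t + 129589095666246*t^2.

131194228538431 + 107807027085813*t + 129589095666246*t^2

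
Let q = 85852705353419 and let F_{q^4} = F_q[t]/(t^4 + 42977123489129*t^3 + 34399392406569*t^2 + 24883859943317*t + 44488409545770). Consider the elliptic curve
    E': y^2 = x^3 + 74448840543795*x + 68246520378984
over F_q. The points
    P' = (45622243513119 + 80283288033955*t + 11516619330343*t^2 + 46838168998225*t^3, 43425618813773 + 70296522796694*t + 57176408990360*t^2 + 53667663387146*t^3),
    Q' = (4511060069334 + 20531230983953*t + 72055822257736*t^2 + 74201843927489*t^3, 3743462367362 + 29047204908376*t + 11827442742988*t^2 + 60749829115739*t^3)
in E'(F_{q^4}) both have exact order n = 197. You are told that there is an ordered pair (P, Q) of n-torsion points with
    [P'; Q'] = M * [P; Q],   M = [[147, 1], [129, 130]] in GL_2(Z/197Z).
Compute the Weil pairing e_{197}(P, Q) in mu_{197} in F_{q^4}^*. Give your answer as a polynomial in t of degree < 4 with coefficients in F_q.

Alternating bilinearity on E[197] (values in mu_{197} in F_{85852705353419^4}) gives e(P',Q') = e(P,Q)^det(M).
det(M) mod 197 = 69; its inverse in (Z/197)^* is 20 (check: 69*20 mod 197 = 1).
Build f_{197,P'} and f_{197,Q'} via the 8-bit ladder of 197=11000101_2; evaluate at shifted divisors; quotient in F_{85852705353419^4}.
So e_{197}(P',Q') = 43414308808433 + 74466077352289*t + 63798571654236*t^2 + 72407435581033*t^3.
Finally e_{197}(P,Q) = 80990404927353 + 60634876436114*t + 20057080908663*t^2 + 52813100325201*t^3.

80990404927353 + 60634876436114*t + 20057080908663*t^2 + 52813100325201*t^3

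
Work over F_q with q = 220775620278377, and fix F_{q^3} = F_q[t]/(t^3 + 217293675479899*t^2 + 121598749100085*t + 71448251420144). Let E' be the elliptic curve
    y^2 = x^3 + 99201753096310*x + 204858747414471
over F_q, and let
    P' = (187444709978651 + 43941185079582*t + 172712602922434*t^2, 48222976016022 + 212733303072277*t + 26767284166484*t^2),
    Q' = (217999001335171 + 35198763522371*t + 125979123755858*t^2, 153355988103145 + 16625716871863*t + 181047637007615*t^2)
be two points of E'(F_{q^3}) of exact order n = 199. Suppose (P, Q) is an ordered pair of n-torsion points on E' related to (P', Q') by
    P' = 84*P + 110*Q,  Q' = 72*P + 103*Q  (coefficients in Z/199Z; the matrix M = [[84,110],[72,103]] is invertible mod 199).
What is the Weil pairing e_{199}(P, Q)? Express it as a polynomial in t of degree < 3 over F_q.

Alternating bilinearity on E[199] (values in mu_{199} in F_{220775620278377^3}) gives e(P',Q') = e(P,Q)^det(M).
det(M) mod 199 = 135; its inverse in (Z/199)^* is 171 (check: 135*171 mod 199 = 1).
n = 199 = (11000111)_2 (8 bits, wt 5); accumulate f_{199,P'}(Q'+S)/f_{199,P'}(S) along the 7-step ladder.
Result: e(P',Q') = 70943507233063 + 176288367274240*t + 27224618958083*t^2.
e_{199}(P,Q) = (70943507233063 + 176288367274240*t + 27224618958083*t^2)^{171} = 66334870611465 + 43291696254348*t + 31091891336375*t^2.

66334870611465 + 43291696254348*t + 31091891336375*t^2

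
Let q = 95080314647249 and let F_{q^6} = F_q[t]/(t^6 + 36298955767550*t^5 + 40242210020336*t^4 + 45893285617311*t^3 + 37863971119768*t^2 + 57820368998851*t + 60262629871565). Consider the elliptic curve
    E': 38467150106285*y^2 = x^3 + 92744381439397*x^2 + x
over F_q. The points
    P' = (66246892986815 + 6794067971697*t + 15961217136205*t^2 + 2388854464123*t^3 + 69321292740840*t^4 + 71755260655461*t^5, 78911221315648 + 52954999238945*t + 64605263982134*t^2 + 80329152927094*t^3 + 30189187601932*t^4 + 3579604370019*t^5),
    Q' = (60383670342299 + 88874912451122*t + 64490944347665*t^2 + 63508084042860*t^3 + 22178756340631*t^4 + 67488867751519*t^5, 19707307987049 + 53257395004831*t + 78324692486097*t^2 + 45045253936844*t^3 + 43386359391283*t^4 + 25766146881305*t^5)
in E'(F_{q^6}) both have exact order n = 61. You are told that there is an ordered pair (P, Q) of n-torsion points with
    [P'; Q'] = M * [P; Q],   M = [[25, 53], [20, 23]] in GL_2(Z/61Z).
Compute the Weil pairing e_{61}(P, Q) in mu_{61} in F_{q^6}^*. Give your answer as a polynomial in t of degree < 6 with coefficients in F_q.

e_{61}(aP+bQ,cP+dQ) = e_{61}(P,Q)^(ad-bc); with (a,b,c,d)=(25,53,20,23) this gives the det-61 law.
Hence e(P,Q) = e(P',Q')^{41} where 41 = 3^{-1} mod 61.
Undo Montgomery via alpha=57664610304387, beta=23941730849060: (a',b')=(21710487095399,43130682551480) over F_{95080314647249}.
Build f_{61,P'} and f_{61,Q'} via the 6-bit ladder of 61=111101_2; evaluate at shifted divisors; quotient in F_{95080314647249^6}.
The quotient is 47355615794624 + 10785388674277*t + 68439521924730*t^2 + 21674146274978*t^3 + 66185747856499*t^4 + 54404575553261*t^5.
Hence e(P,Q) = 41748697482480 + 74991800344288*t + 77744280258067*t^2 + 41693455465956*t^3 + 7856507776750*t^4 + 72039776542954*t^5 in F_{95080314647249^6}^*.

41748697482480 + 74991800344288*t + 77744280258067*t^2 + 41693455465956*t^3 + 7856507776750*t^4 + 72039776542954*t^5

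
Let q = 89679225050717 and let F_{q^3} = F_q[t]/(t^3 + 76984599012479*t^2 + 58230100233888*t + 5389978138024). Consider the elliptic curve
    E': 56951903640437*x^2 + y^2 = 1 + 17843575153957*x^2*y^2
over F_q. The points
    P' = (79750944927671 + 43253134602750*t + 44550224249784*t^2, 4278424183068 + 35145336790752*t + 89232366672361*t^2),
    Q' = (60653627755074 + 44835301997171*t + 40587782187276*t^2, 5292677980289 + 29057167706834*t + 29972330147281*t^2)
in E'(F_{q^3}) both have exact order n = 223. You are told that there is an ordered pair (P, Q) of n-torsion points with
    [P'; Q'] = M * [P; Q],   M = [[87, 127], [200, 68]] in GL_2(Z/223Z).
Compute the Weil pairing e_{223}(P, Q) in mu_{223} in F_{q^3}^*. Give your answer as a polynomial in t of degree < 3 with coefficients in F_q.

Since e_{223}(P,P)=e_{223}(Q,Q)=1 and e_{223}(Q,P)=e_{223}(P,Q)^{-1}, expanding e_{223}(87*P + 127*Q,200*P + 68*Q) leaves e(P,Q)^det(M).
Hence e(P,Q) = e(P',Q')^{180} where 180 = 140^{-1} mod 223.
Map (x,y)_Ed via u=(1+y)/(1-y), v=(1+y)/((1-y)x) to Montgomery A=31714443643475,B=88174373722826; then to (a',b')=(60011252821416,2962656436709).
Miller loop for e_{223} over F_{89679225050717^3}: bits of 223 = 11011111; 7 double steps + 6 add steps, l/v at each.
Miller gives e_{223}(P',Q') = 74150640898472 + 53137756374806*t + 41438351021212*t^2 in F_{89679225050717^3}.
Thus e_{223}(P,Q) = 86471329987386 + 71211307621819*t + 66853343037425*t^2.

86471329987386 + 71211307621819*t + 66853343037425*t^2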